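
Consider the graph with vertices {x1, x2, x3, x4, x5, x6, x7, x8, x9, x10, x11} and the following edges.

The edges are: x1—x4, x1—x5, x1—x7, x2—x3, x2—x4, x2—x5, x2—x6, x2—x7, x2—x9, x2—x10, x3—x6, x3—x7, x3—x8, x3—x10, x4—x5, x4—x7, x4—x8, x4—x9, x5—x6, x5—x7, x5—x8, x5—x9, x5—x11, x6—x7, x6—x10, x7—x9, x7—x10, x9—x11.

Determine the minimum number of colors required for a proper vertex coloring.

5

x2, x4, x5, x7, x9 are pairwise adjacent (a clique of size 5), so at least 5 colors are needed.
A valid assignment using 5 colors: x1=G, x2=G, x3=R, x4=Y, x5=R, x6=Y, x7=B, x8=B, x9=P, x10=P, x11=B. Each edge has distinct colors on its endpoints.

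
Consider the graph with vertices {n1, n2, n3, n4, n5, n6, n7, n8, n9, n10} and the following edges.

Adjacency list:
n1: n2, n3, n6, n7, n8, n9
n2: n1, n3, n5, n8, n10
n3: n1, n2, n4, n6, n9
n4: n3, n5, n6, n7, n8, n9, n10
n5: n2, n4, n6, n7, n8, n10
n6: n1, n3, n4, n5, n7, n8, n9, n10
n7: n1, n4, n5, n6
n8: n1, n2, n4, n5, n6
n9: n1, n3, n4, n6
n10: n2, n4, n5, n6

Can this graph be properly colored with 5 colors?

The chromatic number is 4. n1, n3, n6, n9 form a clique, so at least 4 colors are needed.
A valid assignment using 4 colors: n1=2, n2=1, n3=3, n4=2, n5=3, n6=1, n7=4, n8=4, n9=4, n10=4.
Since 5 ≥ 4, a proper 5-coloring certainly exists.

Yes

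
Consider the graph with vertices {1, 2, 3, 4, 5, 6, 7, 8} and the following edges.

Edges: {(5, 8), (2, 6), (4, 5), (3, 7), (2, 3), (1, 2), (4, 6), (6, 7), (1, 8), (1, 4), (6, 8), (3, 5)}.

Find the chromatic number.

The cycle 7-6-8-5-3-7 has odd length 5, so it cannot be 2-colored; at least 3 colors are needed.
3 colors suffice: color red → {1, 5, 6}; color blue → {2, 4, 7, 8}; color green → {3}. Every edge joins two different colors.

3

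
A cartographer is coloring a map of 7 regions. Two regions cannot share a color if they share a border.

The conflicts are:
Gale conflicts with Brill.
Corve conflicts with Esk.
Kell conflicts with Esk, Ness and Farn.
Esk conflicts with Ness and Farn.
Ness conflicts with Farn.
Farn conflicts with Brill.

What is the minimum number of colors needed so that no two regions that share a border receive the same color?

4

Kell, Esk, Ness, Farn pairwise conflict, so at least 4 colors are needed.
One proper 4-coloring: Gale=1, Corve=1, Kell=3, Esk=2, Ness=4, Farn=1, Brill=2. No two conflicting regions share a color.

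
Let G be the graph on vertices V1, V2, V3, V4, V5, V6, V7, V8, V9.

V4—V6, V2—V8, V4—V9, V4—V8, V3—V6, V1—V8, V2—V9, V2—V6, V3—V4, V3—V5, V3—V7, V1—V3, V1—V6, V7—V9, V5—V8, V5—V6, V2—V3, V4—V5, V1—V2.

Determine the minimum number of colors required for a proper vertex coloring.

V3, V4, V5, V6 are pairwise adjacent (a clique of size 4), so at least 4 colors are needed.
4 colors suffice: color R → {V3, V8, V9}; color B → {V2, V4, V7}; color G → {V6}; color Y → {V1, V5}. Each edge has distinct colors on its endpoints.

4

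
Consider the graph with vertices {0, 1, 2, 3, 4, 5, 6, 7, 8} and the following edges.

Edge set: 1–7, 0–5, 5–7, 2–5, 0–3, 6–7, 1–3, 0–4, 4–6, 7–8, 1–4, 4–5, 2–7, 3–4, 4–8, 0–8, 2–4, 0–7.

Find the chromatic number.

0, 7, 8 form a triangle, so at least 3 colors are needed.
A valid assignment using 3 colors: 0=blue, 1=blue, 2=blue, 3=green, 4=red, 5=green, 6=blue, 7=red, 8=green. Every edge joins two different colors.

3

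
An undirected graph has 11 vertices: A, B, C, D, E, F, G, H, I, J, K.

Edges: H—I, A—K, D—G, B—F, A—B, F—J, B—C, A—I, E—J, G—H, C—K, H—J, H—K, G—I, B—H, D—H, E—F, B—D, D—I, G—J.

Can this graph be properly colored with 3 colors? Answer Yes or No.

No

D, G, H, I are mutually adjacent (a clique of size 4), so at least 4 colors are needed.
So 3 colors are not enough.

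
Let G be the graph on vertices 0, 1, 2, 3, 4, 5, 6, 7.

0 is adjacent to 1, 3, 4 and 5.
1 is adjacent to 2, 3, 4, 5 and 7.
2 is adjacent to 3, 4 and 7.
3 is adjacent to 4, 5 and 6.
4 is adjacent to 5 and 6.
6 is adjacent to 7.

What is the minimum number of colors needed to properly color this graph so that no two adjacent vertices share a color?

5

0, 1, 3, 4, 5 are mutually adjacent (a clique of size 5), so at least 5 colors are needed.
5 colors suffice: color a → {3, 7}; color b → {1, 6}; color c → {4}; color d → {0, 2}; color e → {5}. No two adjacent vertices share a color.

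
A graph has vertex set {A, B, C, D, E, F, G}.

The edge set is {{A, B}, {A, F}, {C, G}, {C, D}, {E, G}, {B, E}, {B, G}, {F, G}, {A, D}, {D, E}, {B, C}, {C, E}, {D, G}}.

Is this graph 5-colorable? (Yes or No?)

Yes

The chromatic number is 4. C, D, E, G are mutually adjacent (a clique of size 4), so at least 4 colors are needed.
A valid assignment using 4 colors: A=1, B=4, C=3, D=4, E=2, F=2, G=1.
Since 5 ≥ 4, a proper 5-coloring certainly exists.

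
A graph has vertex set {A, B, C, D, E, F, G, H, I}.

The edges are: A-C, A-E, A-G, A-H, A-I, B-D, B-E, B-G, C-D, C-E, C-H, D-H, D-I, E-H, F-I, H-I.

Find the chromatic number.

A, C, E, H form a clique, so at least 4 colors are needed.
4 colors suffice: color red → {A, D, F}; color blue → {B, H}; color green → {C, G, I}; color yellow → {E}. Every edge joins two different colors.

4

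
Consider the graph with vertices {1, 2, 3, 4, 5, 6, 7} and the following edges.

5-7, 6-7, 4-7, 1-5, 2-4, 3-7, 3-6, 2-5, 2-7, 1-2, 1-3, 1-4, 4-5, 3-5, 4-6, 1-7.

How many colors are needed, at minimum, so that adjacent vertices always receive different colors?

5

1, 2, 4, 5, 7 are mutually adjacent (a clique of size 5), so at least 5 colors are needed.
5 colors suffice: color red → {7}; color blue → {1, 6}; color green → {3, 4}; color yellow → {5}; color purple → {2}. Every edge joins two different colors.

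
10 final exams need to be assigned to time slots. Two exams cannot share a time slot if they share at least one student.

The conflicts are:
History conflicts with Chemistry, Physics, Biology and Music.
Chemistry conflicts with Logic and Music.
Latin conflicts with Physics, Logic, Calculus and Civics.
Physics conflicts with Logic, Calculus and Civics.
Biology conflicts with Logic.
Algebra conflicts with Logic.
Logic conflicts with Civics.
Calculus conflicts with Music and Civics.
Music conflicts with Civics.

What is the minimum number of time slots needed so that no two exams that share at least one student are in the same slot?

Latin, Physics, Calculus, Civics all conflict with each other, so at least 4 time slots are needed.
4 time slots suffice: time slot 1 → {History, Logic, Calculus}; time slot 2 → {Chemistry, Biology, Algebra, Civics}; time slot 3 → {Physics, Music}; time slot 4 → {Latin}. Every pair that conflicts lands in different time slots.

4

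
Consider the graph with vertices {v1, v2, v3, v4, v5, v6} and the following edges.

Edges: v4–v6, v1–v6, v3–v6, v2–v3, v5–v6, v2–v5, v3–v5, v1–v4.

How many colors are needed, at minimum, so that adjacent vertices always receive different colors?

v1, v4, v6 are pairwise adjacent, so at least 3 colors are needed.
3 colors suffice: color 1 → {v2, v6}; color 2 → {v1, v3}; color 3 → {v4, v5}. No two adjacent vertices share a color.

3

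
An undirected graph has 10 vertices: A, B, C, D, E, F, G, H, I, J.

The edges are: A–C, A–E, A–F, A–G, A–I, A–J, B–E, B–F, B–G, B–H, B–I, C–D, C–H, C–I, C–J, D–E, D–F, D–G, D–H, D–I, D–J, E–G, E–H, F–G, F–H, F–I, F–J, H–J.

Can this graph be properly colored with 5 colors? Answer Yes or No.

Yes

The chromatic number is 4. C, D, H, J form a clique, so at least 4 colors are needed.
4 colors suffice: color red → {A, B, D}; color blue → {C, E, F}; color green → {G, H, I}; color yellow → {J}.
Since 5 ≥ 4, a proper 5-coloring certainly exists.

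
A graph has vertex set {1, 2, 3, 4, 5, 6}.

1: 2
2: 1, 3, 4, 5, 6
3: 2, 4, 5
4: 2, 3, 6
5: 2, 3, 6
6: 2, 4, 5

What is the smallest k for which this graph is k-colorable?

3

2, 3, 4 are mutually adjacent, so at least 3 colors are needed.
3 colors suffice: 1=b, 2=a, 3=c, 4=b, 5=b, 6=c. Each edge has distinct colors on its endpoints.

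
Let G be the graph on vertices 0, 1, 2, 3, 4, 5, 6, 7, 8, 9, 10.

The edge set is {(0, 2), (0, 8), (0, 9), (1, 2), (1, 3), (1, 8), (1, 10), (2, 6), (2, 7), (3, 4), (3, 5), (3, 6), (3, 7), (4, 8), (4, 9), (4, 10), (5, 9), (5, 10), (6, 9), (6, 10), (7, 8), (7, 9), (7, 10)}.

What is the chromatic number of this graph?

2

6 and 9 are adjacent, so at least 2 colors are needed.
2 colors suffice: 0=blue, 1=blue, 2=red, 3=red, 4=blue, 5=blue, 6=blue, 7=blue, 8=red, 9=red, 10=red. No two adjacent vertices share a color.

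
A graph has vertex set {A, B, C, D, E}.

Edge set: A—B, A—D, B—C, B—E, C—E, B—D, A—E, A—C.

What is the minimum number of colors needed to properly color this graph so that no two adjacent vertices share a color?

4

A, B, C, E are pairwise adjacent (a clique of size 4), so at least 4 colors are needed.
4 colors suffice: color red → {B}; color blue → {A}; color green → {C, D}; color yellow → {E}. No two adjacent vertices share a color.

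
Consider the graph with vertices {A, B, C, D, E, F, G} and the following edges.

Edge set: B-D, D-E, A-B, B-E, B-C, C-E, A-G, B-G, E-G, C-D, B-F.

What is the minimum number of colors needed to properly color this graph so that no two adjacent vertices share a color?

B, C, D, E form a clique, so at least 4 colors are needed.
4 colors suffice: color 1 → {B}; color 2 → {A, E, F}; color 3 → {D, G}; color 4 → {C}. Every edge joins two different colors.

4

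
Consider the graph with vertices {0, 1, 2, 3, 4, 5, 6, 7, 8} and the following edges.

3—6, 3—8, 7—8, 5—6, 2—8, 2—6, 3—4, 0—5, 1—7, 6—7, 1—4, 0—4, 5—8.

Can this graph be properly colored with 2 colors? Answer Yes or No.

The cycle 4-3-6-7-1-4 has odd length 5, so it cannot be 2-colored; at least 3 colors are needed.
So 2 colors are not enough.

No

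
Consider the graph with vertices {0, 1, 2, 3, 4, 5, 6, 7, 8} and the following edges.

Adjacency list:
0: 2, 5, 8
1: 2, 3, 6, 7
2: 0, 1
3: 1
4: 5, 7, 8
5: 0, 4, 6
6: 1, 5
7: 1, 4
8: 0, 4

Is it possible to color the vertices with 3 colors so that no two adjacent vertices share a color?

The chromatic number is 3. The cycle 6-5-0-2-1-6 has odd length 5, so it cannot be 2-colored; at least 3 colors are needed.
3 colors suffice: color red → {0, 1, 4}; color blue → {2, 3, 5, 7, 8}; color green → {6}.
That is already a proper 3-coloring.

Yes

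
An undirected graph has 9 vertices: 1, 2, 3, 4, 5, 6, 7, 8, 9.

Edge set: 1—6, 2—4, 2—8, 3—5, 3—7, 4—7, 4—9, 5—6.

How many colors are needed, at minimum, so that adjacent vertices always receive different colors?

2

3 and 7 are adjacent, so at least 2 colors are needed.
A valid assignment using 2 colors: 1=b, 2=b, 3=a, 4=a, 5=b, 6=a, 7=b, 8=a, 9=b. No two adjacent vertices share a color.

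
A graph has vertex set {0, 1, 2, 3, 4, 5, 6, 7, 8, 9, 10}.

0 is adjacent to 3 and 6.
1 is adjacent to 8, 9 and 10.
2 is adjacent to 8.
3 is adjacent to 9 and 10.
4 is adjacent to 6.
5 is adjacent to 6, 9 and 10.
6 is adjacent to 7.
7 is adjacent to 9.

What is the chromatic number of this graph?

3

The cycle 6-0-3-9-5-6 has odd length 5, so it cannot be 2-colored; at least 3 colors are needed.
One proper 3-coloring: 0=c, 1=b, 2=b, 3=b, 4=b, 5=b, 6=a, 7=b, 8=a, 9=a, 10=a. Every edge joins two different colors.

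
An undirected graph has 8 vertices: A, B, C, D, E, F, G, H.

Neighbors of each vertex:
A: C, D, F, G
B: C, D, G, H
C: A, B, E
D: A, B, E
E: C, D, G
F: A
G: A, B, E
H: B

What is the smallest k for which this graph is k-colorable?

B and H are adjacent, so at least 2 colors are needed.
2 colors suffice: color 1 → {A, B, E}; color 2 → {C, D, F, G, H}. Every edge joins two different colors.

2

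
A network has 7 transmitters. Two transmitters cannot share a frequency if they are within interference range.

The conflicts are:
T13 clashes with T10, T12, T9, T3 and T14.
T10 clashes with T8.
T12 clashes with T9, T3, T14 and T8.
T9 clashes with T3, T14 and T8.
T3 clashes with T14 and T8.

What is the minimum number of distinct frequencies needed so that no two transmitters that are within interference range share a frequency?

T13, T12, T9, T3, T14 pairwise conflict, so at least 5 frequencies are needed.
5 frequencies suffice: frequency 1 → {T10, T12}; frequency 2 → {T9}; frequency 3 → {T13, T8}; frequency 4 → {T3}; frequency 5 → {T14}. No two conflicting transmitters share a frequency.

5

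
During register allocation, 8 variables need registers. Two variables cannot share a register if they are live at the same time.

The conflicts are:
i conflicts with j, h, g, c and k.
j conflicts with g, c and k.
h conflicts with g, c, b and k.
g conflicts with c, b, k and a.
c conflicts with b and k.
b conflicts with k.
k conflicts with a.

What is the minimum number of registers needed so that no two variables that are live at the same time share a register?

i, h, g, c, k pairwise conflict, so at least 5 registers are needed.
A valid assignment using 5 registers: i=4, j=5, h=5, g=1, c=3, b=4, k=2, a=3. Each listed conflict is separated.

5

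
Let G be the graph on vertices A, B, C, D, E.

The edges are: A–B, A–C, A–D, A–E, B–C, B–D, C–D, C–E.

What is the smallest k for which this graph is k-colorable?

4

A, B, C, D are pairwise adjacent (a clique of size 4), so at least 4 colors are needed.
A valid assignment using 4 colors: A=2, B=3, C=1, D=4, E=3. No two adjacent vertices share a color.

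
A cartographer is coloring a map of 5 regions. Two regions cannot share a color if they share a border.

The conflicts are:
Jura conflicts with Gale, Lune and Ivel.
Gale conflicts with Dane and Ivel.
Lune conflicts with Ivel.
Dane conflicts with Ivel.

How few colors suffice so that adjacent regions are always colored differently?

Jura, Lune, Ivel are mutually in conflict, so at least 3 colors are needed.
3 colors suffice: color 1 → {Ivel}; color 2 → {Jura, Dane}; color 3 → {Gale, Lune}. Every pair that conflicts lands in different colors.

3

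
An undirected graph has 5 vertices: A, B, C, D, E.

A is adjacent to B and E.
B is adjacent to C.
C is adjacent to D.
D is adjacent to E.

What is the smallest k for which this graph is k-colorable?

3

The cycle C-B-A-E-D-C has odd length 5, so it cannot be 2-colored; at least 3 colors are needed.
3 colors suffice: A=red, B=blue, C=red, D=green, E=blue. Every edge joins two different colors.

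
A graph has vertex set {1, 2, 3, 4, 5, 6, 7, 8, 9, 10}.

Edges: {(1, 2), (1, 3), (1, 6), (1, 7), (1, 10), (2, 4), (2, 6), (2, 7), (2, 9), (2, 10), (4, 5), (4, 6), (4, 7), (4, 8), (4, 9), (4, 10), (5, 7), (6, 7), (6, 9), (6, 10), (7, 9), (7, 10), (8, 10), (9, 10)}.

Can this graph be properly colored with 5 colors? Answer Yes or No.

2, 4, 6, 7, 9, 10 are pairwise adjacent (a clique of size 6), so at least 6 colors are needed.
So 5 colors are not enough.

No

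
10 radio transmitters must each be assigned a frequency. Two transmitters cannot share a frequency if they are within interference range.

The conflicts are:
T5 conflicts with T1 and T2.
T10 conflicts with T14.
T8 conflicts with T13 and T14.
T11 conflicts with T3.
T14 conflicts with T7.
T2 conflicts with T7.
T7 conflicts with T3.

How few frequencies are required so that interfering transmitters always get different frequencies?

2

T5 and T1 conflict, so at least 2 frequencies are needed.
2 frequencies suffice: T5=2, T10=2, T1=1, T8=2, T13=1, T11=2, T14=1, T2=1, T7=2, T3=1. No two conflicting transmitters share a frequency.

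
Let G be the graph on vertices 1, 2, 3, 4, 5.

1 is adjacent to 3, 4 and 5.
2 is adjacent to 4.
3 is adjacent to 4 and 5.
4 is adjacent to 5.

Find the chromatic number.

4

1, 3, 4, 5 are mutually adjacent (a clique of size 4), so at least 4 colors are needed.
4 colors suffice: color red → {4}; color blue → {2, 3}; color green → {1}; color yellow → {5}. No two adjacent vertices share a color.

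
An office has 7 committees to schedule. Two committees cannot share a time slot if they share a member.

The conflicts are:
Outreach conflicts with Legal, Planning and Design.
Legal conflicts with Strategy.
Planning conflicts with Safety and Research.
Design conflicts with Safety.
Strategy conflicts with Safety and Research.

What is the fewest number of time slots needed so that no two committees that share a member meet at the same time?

The cycle Outreach-Planning-Research-Strategy-Legal-Outreach has odd length 5, so it cannot be 2-colored; at least 3 time slots are needed.
3 time slots suffice: time slot 1 → {Planning, Design, Strategy}; time slot 2 → {Outreach, Safety, Research}; time slot 3 → {Legal}. Every pair that conflicts lands in different time slots.

3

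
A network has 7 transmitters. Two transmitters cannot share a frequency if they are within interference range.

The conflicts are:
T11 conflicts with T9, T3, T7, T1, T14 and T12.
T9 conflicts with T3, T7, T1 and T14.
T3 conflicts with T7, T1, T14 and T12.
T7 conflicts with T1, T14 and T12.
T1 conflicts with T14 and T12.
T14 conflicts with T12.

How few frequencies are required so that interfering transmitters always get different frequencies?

T11, T9, T3, T7, T1, T14 are mutually in conflict, so at least 6 frequencies are needed.
A valid assignment using 6 frequencies: T11=1, T9=6, T3=3, T7=2, T1=5, T14=4, T12=6. No two conflicting transmitters share a frequency.

6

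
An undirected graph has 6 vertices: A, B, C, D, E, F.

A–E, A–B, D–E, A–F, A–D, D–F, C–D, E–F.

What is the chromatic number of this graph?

A, D, E, F are pairwise adjacent (a clique of size 4), so at least 4 colors are needed.
4 colors suffice: color 1 → {A, C}; color 2 → {B, D}; color 3 → {F}; color 4 → {E}. Each edge has distinct colors on its endpoints.

4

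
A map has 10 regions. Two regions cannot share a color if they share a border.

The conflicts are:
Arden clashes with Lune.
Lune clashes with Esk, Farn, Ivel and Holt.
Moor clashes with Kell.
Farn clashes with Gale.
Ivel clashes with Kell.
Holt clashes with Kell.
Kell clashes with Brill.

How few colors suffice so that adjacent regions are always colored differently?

Ivel and Kell conflict, so at least 2 colors are needed.
2 colors suffice: color 1 → {Lune, Kell, Gale}; color 2 → {Arden, Esk, Moor, Farn, Ivel, Holt, Brill}. No two conflicting regions share a color.

2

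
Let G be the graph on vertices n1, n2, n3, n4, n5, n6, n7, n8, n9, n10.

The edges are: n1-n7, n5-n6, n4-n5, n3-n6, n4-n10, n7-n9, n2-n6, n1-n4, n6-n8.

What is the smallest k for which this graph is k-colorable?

n7 and n9 are adjacent, so at least 2 colors are needed.
2 colors suffice: color 1 → {n4, n6, n7}; color 2 → {n1, n2, n3, n5, n8, n9, n10}. No two adjacent vertices share a color.

2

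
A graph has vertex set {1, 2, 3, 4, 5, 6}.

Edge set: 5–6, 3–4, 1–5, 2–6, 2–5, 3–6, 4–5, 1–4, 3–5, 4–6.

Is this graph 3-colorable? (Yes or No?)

No

3, 4, 5, 6 are pairwise adjacent (a clique of size 4), so at least 4 colors are needed.
So 3 colors are not enough.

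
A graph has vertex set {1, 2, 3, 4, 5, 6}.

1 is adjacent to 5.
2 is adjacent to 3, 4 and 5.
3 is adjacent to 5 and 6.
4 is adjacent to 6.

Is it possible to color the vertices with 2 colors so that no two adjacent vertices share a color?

No

2, 3, 5 are pairwise adjacent, so at least 3 colors are needed.
So 2 colors are not enough.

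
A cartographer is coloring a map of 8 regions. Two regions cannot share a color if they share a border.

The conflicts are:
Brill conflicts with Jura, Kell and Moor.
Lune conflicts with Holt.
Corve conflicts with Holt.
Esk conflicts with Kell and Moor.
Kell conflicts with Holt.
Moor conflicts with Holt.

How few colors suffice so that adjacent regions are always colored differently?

Lune and Holt conflict, so at least 2 colors are needed.
2 colors suffice: Brill=1, Jura=2, Lune=2, Corve=2, Esk=1, Kell=2, Moor=2, Holt=1. No two conflicting regions share a color.

2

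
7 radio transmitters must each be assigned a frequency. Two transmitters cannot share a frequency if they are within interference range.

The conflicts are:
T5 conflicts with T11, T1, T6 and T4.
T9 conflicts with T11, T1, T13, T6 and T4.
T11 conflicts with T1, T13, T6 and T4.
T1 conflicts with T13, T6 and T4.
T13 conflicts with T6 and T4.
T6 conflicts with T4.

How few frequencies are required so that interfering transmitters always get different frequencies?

T9, T11, T1, T13, T6, T4 pairwise conflict, so at least 6 frequencies are needed.
6 frequencies suffice: T5=5, T9=5, T11=4, T1=3, T13=6, T6=2, T4=1. Each listed conflict is separated.

6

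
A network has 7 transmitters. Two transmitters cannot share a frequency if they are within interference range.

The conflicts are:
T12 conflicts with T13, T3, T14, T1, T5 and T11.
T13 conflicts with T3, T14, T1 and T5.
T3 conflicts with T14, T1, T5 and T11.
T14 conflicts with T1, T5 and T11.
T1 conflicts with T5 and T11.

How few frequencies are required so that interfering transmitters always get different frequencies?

T12, T13, T3, T14, T1, T5 pairwise conflict, so at least 6 frequencies are needed.
A valid assignment using 6 frequencies: T12=3, T13=6, T3=2, T14=1, T1=4, T5=5, T11=5. No two conflicting transmitters share a frequency.

6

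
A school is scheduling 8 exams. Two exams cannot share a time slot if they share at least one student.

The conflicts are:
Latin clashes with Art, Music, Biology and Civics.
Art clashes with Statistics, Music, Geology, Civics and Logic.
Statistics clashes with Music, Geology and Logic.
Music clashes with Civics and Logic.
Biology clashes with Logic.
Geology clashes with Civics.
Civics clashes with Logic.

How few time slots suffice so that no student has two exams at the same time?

4

Art, Music, Civics, Logic all conflict with each other, so at least 4 time slots are needed.
4 time slots suffice: time slot 1 → {Art, Biology}; time slot 2 → {Statistics, Civics}; time slot 3 → {Music, Geology}; time slot 4 → {Latin, Logic}. Each listed conflict is separated.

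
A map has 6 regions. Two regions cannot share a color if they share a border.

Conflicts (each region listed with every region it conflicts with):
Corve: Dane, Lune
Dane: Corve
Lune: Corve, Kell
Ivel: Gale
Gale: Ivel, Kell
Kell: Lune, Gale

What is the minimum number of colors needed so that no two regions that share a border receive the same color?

Ivel and Gale conflict, so at least 2 colors are needed.
2 colors suffice: color 1 → {Dane, Lune, Gale}; color 2 → {Corve, Ivel, Kell}. No two conflicting regions share a color.

2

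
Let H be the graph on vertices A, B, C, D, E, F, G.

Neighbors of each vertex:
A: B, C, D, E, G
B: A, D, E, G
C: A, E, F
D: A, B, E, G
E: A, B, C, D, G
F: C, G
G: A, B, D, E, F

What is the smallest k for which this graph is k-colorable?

A, B, D, E, G are pairwise adjacent (a clique of size 5), so at least 5 colors are needed.
A valid assignment using 5 colors: A=green, B=purple, C=red, D=yellow, E=blue, F=blue, G=red. Each edge has distinct colors on its endpoints.

5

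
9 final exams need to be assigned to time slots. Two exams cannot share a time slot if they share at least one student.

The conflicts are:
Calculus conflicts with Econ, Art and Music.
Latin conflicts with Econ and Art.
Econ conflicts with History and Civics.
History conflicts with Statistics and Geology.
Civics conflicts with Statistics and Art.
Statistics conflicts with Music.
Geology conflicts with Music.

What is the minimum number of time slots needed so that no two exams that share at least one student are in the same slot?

The cycle Art-Calculus-Music-Statistics-Civics-Art has odd length 5, so it cannot be 2-colored; at least 3 time slots are needed.
3 time slots suffice: time slot 1 → {Econ, Art, Music}; time slot 2 → {Calculus, Latin, History, Civics}; time slot 3 → {Statistics, Geology}. Every pair that conflicts lands in different time slots.

3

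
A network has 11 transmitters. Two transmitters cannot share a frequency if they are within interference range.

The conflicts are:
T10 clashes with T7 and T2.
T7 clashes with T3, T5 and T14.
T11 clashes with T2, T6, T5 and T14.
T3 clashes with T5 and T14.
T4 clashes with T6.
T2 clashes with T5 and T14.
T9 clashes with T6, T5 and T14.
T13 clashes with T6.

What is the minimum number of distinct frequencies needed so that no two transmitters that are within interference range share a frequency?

3

T7, T3, T5 are mutually in conflict, so at least 3 frequencies are needed.
3 frequencies suffice: frequency 1 → {T10, T6, T5, T14}; frequency 2 → {T7, T11, T4, T9, T13}; frequency 3 → {T3, T2}. Each listed conflict is separated.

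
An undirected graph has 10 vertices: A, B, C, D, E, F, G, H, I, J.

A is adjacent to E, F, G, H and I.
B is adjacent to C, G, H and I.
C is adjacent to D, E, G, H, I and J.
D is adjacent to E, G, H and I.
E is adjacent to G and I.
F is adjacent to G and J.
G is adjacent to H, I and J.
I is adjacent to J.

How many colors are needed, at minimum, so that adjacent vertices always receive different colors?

5

C, D, E, G, I are mutually adjacent (a clique of size 5), so at least 5 colors are needed.
One proper 5-coloring: A=2, B=4, C=2, D=5, E=4, F=3, G=1, H=3, I=3, J=4. Each edge has distinct colors on its endpoints.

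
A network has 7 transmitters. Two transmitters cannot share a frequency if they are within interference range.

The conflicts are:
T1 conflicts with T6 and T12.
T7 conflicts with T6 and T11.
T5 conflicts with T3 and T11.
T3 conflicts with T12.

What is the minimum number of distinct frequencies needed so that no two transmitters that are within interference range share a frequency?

3

The cycle T11-T7-T6-T1-T12-T3-T5-T11 has odd length 7, so it cannot be 2-colored; at least 3 frequencies are needed.
Using 3 frequencies: T1=1, T7=3, T5=2, T6=2, T3=1, T12=2, T11=1. Every pair that conflicts lands in different frequencies.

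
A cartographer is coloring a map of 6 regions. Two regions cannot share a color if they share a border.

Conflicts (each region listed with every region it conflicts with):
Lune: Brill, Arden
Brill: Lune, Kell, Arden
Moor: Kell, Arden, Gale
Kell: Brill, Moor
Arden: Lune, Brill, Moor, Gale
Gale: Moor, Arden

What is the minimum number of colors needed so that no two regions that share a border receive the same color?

3

Moor, Arden, Gale are mutually in conflict, so at least 3 colors are needed.
A valid assignment using 3 colors: Lune=3, Brill=2, Moor=2, Kell=1, Arden=1, Gale=3. Every pair that conflicts lands in different colors.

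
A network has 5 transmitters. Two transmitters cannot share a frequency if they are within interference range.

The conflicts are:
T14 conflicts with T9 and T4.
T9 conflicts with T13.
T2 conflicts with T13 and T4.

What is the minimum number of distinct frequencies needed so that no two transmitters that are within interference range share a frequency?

The cycle T13-T2-T4-T14-T9-T13 has odd length 5, so it cannot be 2-colored; at least 3 frequencies are needed.
A valid assignment using 3 frequencies: T14=2, T9=1, T2=2, T13=3, T4=1. Each listed conflict is separated.

3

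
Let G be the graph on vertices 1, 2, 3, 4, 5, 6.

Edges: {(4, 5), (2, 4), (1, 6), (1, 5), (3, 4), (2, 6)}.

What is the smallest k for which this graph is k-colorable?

The cycle 6-2-4-5-1-6 has odd length 5, so it cannot be 2-colored; at least 3 colors are needed.
A valid assignment using 3 colors: 1=blue, 2=blue, 3=blue, 4=red, 5=green, 6=red. Each edge has distinct colors on its endpoints.

3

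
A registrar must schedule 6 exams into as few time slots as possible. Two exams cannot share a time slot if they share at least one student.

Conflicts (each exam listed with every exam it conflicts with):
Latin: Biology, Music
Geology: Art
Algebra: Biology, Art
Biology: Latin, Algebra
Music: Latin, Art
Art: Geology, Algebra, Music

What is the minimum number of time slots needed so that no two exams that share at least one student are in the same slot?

3

The cycle Latin-Music-Art-Algebra-Biology-Latin has odd length 5, so it cannot be 2-colored; at least 3 time slots are needed.
3 time slots suffice: time slot 1 → {Biology, Art}; time slot 2 → {Latin, Geology, Algebra}; time slot 3 → {Music}. Every pair that conflicts lands in different time slots.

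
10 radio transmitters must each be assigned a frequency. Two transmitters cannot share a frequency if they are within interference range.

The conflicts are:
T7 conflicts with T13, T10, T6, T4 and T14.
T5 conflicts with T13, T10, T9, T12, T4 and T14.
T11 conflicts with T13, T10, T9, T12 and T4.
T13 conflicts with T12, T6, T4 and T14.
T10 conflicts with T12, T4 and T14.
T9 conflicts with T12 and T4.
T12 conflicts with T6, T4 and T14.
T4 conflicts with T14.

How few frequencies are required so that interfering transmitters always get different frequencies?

5

T5, T10, T12, T4, T14 are mutually in conflict, so at least 5 frequencies are needed.
5 frequencies suffice: frequency 1 → {T7, T12}; frequency 2 → {T6, T4}; frequency 3 → {T13, T10, T9}; frequency 4 → {T5, T11}; frequency 5 → {T14}. Every pair that conflicts lands in different frequencies.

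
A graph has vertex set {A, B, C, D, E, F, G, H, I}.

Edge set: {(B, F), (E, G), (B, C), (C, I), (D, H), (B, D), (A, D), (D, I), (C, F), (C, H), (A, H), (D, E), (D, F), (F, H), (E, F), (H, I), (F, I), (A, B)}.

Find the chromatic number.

4

D, F, H, I are pairwise adjacent (a clique of size 4), so at least 4 colors are needed.
4 colors suffice: color red → {C, D, G}; color blue → {A, F}; color green → {B, E, H}; color yellow → {I}. Every edge joins two different colors.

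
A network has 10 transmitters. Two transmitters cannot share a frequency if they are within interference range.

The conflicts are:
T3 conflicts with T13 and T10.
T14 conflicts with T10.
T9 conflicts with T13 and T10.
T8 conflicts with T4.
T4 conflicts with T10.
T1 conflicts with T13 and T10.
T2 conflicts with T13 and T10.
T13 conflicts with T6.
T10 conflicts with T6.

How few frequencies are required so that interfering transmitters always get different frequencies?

2

T2 and T10 conflict, so at least 2 frequencies are needed.
Using 2 frequencies: T3=2, T14=2, T9=2, T8=1, T4=2, T1=2, T2=2, T13=1, T10=1, T6=2. No two conflicting transmitters share a frequency.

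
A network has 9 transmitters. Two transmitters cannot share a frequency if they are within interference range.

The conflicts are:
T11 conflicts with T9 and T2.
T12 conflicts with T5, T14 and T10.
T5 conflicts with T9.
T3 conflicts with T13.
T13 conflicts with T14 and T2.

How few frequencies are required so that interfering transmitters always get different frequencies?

The cycle T11-T9-T5-T12-T14-T13-T2-T11 has odd length 7, so it cannot be 2-colored; at least 3 frequencies are needed.
3 frequencies suffice: frequency 1 → {T12, T9, T13}; frequency 2 → {T5, T3, T14, T2, T10}; frequency 3 → {T11}. No two conflicting transmitters share a frequency.

3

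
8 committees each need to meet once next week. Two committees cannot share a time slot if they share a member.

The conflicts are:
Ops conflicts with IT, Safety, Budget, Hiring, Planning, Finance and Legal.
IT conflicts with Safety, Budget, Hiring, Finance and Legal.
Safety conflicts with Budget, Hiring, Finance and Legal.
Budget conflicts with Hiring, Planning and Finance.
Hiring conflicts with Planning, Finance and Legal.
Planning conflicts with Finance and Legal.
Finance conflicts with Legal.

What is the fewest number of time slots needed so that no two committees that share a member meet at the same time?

6

Ops, IT, Safety, Hiring, Finance, Legal pairwise conflict, so at least 6 time slots are needed.
6 time slots suffice: Ops=2, IT=4, Safety=6, Budget=5, Hiring=3, Planning=4, Finance=1, Legal=5. Each listed conflict is separated.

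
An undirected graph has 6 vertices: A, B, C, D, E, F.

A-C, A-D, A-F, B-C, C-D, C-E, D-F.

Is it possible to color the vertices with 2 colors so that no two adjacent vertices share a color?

A, C, D are mutually adjacent, so at least 3 colors are needed.
So 2 colors are not enough.

No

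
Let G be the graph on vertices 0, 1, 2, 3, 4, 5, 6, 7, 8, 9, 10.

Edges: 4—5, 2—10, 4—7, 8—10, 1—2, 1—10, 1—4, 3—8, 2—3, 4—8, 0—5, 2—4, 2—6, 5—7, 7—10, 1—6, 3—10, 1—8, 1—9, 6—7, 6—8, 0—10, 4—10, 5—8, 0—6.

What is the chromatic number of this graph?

1, 4, 8, 10 are pairwise adjacent (a clique of size 4), so at least 4 colors are needed.
4 colors suffice: color a → {5, 6, 9, 10}; color b → {0, 2, 7, 8}; color c → {1, 3}; color d → {4}. No two adjacent vertices share a color.

4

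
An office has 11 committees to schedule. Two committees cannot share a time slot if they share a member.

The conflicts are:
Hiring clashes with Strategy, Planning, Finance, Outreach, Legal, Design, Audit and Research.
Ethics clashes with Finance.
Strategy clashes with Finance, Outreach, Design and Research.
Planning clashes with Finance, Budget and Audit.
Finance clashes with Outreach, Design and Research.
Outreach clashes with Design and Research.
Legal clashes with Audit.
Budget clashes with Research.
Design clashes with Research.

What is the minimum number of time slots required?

Hiring, Strategy, Finance, Outreach, Design, Research pairwise conflict, so at least 6 time slots are needed.
A valid assignment using 6 time slots: Hiring=1, Ethics=1, Strategy=5, Planning=3, Finance=2, Outreach=6, Legal=3, Budget=1, Design=4, Audit=2, Research=3. Every pair that conflicts lands in different time slots.

6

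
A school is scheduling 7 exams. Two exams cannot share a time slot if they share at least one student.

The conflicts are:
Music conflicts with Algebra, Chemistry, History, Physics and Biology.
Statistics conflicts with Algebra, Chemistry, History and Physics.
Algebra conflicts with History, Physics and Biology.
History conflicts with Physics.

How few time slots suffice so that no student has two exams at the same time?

Music, Algebra, History, Physics pairwise conflict, so at least 4 time slots are needed.
4 time slots suffice: time slot 1 → {Music, Statistics}; time slot 2 → {Algebra, Chemistry}; time slot 3 → {History, Biology}; time slot 4 → {Physics}. Every pair that conflicts lands in different time slots.

4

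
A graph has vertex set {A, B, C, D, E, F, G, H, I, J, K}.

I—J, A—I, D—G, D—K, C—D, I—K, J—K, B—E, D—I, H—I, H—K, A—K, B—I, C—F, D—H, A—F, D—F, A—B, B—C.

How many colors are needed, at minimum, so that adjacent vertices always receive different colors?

4

D, H, I, K form a clique, so at least 4 colors are needed.
4 colors suffice: color 1 → {E, F, G, I}; color 2 → {A, D, J}; color 3 → {B, K}; color 4 → {C, H}. No two adjacent vertices share a color.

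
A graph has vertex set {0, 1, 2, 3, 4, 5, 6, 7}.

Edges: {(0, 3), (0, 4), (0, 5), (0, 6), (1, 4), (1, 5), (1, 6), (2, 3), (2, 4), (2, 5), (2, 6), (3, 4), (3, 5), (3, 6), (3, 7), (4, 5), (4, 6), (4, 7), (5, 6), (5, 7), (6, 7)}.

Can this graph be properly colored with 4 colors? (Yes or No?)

No

3, 4, 5, 6, 7 are mutually adjacent (a clique of size 5), so at least 5 colors are needed.
So 4 colors are not enough.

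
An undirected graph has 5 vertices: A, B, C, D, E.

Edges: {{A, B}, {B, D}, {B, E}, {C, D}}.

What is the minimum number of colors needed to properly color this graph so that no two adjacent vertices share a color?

2

B and E are adjacent, so at least 2 colors are needed.
2 colors suffice: color red → {B, C}; color blue → {A, D, E}. No two adjacent vertices share a color.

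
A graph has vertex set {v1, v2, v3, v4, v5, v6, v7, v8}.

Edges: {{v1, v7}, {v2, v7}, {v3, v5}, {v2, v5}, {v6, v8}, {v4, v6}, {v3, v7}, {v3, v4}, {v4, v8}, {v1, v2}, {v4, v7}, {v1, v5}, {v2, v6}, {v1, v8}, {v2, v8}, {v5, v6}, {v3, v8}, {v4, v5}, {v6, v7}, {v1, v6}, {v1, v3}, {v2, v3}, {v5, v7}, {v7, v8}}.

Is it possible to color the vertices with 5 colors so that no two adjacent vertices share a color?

Yes

The chromatic number is 5. v1, v2, v3, v7, v8 are mutually adjacent (a clique of size 5), so at least 5 colors are needed.
5 colors suffice: v1=3, v2=5, v3=4, v4=3, v5=2, v6=4, v7=1, v8=2.
That is already a proper 5-coloring.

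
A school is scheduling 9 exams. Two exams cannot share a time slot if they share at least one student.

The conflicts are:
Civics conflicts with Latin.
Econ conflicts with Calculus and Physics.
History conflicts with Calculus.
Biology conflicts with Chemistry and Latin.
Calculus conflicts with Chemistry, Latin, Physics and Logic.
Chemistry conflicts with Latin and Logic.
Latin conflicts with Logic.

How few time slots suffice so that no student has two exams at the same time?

Calculus, Chemistry, Latin, Logic are mutually in conflict, so at least 4 time slots are needed.
4 time slots suffice: time slot 1 → {Civics, Biology, Calculus}; time slot 2 → {Econ, History, Latin}; time slot 3 → {Chemistry, Physics}; time slot 4 → {Logic}. Every pair that conflicts lands in different time slots.

4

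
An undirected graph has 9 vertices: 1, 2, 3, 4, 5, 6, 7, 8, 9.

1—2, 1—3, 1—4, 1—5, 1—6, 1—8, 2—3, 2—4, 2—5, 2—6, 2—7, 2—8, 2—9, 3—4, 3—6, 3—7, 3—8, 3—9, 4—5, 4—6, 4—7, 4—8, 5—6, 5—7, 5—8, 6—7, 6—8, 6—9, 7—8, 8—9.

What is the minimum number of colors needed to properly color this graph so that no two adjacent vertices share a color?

1, 2, 4, 5, 6, 8 form a clique, so at least 6 colors are needed.
One proper 6-coloring: 1=orange, 2=red, 3=purple, 4=yellow, 5=purple, 6=green, 7=orange, 8=blue, 9=yellow. Every edge joins two different colors.

6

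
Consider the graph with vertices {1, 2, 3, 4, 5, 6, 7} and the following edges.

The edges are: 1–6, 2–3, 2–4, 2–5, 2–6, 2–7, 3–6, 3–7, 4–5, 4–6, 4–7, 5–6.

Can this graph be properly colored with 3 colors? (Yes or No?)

No

2, 4, 5, 6 are pairwise adjacent (a clique of size 4), so at least 4 colors are needed.
So 3 colors are not enough.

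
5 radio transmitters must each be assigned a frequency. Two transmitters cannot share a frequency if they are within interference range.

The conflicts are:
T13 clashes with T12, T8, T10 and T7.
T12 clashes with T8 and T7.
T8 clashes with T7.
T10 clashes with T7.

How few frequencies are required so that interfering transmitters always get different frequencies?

4

T13, T12, T8, T7 pairwise conflict, so at least 4 frequencies are needed.
4 frequencies suffice: T13=2, T12=3, T8=4, T10=3, T7=1. Every pair that conflicts lands in different frequencies.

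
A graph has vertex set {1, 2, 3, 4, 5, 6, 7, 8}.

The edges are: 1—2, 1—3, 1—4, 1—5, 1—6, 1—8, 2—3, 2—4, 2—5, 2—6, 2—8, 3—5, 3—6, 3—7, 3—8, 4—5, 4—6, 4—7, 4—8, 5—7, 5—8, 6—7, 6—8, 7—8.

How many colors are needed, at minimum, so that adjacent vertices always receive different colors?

1, 2, 4, 5, 8 are pairwise adjacent (a clique of size 5), so at least 5 colors are needed.
5 colors suffice: 1=c, 2=e, 3=b, 4=b, 5=d, 6=d, 7=c, 8=a. No two adjacent vertices share a color.

5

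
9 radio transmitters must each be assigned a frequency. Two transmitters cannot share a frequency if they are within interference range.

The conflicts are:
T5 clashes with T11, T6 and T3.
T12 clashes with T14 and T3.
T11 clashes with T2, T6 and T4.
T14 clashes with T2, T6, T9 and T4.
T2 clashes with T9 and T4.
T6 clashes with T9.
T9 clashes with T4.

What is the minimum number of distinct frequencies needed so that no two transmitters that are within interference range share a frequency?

T14, T2, T9, T4 pairwise conflict, so at least 4 frequencies are needed.
A valid assignment using 4 frequencies: T5=2, T12=2, T11=1, T14=1, T2=4, T6=3, T9=2, T3=1, T4=3. Each listed conflict is separated.

4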